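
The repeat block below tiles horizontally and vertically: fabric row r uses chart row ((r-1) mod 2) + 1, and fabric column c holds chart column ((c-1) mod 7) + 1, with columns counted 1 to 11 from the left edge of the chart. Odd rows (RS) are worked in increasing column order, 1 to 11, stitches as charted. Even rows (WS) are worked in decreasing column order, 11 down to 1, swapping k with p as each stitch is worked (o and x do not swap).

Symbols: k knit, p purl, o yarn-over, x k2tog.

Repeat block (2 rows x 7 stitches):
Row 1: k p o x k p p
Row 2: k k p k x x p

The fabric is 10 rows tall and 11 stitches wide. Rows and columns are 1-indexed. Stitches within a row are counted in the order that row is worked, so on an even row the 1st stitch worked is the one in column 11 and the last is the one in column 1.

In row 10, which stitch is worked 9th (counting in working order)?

== STITCH ==
k

Derivation:
Row 10: (10-1) mod 2 = 1, so use chart row 2. Even row -> WS.
Chart row 2 tiled across columns 1-11: k k p k x x p k k p k
WS row: flip the tiled sequence (start at column 11) and apply k<->p; o and x stay.
Row 10 as worked: p k p p k x x p k p p
The 9th stitch worked is k.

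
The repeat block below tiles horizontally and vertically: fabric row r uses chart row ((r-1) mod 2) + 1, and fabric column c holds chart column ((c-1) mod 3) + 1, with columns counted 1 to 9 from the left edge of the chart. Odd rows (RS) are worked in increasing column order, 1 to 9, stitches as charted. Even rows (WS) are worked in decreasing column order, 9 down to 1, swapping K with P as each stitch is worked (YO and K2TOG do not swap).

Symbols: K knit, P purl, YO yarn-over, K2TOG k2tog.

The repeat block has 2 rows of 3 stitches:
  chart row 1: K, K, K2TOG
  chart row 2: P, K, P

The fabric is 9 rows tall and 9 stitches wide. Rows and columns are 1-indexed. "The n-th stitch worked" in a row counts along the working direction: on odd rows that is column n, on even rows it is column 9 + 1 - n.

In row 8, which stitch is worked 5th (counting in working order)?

Row 8 uses chart row ((8-1) mod 2)+1 = 2. Row 8 is even, so WS.
Chart row 2 tiled across columns 1-9: P K P P K P P K P
WS: work from column 9 back to column 1 (reverse the tiled row), swapping K<->P (YO and K2TOG unchanged).
Row 8 as worked: K P K K P K K P K
The 5th stitch worked is P.

== STITCH ==
P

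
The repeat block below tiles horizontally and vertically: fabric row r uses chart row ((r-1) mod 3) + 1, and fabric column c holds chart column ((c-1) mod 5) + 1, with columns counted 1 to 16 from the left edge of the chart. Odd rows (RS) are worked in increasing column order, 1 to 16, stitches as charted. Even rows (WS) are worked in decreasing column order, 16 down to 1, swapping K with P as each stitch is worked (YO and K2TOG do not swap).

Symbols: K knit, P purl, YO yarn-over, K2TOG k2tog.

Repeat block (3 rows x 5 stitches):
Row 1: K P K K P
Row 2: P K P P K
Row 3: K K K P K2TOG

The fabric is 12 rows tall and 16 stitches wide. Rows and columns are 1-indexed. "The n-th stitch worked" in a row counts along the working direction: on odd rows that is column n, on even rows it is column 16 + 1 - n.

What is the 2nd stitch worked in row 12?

For row 12: chart row = ((12-1) mod 3) + 1 = 3; this is a WS (even) row.
Chart row 3 tiled across columns 1-16: K K K P K2TOG K K K P K2TOG K K K P K2TOG K
WS: work from column 16 back to column 1 (reverse the tiled row), swapping K<->P (YO and K2TOG unchanged).
Row 12 as worked: P K2TOG K P P P K2TOG K P P P K2TOG K P P P
Stitch 2 in working order -> K2TOG

Stitch:
K2TOG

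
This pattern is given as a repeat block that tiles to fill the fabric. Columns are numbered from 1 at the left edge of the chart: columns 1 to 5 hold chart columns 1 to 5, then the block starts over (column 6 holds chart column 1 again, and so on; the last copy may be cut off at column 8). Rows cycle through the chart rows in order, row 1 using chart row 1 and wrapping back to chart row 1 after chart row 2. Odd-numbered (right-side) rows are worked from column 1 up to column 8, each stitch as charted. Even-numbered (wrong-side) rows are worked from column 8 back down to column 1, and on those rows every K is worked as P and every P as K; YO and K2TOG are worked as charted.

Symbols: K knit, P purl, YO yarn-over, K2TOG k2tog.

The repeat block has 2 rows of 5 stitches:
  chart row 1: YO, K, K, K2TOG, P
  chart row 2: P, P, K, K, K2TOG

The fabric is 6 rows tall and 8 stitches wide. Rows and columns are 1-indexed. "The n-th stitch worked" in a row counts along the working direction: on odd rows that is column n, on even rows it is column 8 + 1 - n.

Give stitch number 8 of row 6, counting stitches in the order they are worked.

Result:
K

Derivation:
For row 6: chart row = ((6-1) mod 2) + 1 = 2; this is a WS (even) row.
Chart row 2 tiled across columns 1-8: P P K K K2TOG P P K
WS row: flip the tiled sequence (start at column 8) and apply K<->P; YO and K2TOG stay.
Row 6 as worked: P K K K2TOG P P K K
Counting 8 along the worked row gives K.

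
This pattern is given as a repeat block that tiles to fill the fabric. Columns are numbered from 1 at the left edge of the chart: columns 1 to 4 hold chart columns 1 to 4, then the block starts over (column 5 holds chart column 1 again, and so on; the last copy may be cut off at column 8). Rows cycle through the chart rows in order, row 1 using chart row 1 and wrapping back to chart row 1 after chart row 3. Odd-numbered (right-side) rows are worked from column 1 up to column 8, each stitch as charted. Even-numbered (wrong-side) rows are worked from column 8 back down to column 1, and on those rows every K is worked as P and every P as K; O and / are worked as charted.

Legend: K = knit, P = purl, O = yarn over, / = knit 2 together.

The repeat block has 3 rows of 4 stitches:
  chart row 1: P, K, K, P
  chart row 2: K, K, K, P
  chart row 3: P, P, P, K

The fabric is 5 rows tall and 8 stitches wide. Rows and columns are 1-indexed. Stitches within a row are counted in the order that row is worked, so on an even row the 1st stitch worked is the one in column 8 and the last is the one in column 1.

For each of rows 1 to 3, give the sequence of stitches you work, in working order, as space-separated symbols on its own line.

Row 1: chart row 1, RS - tile across columns 1-8 and work as-is.
Row 2: chart row 2, WS - tiled (columns 1-8): K K K P K K K P; work from column 8 back to 1 with K<->P swapped.
Row 3: chart row 3, RS - tile across columns 1-8 and work as-is.

Result:
P K K P P K K P
K P P P K P P P
P P P K P P P K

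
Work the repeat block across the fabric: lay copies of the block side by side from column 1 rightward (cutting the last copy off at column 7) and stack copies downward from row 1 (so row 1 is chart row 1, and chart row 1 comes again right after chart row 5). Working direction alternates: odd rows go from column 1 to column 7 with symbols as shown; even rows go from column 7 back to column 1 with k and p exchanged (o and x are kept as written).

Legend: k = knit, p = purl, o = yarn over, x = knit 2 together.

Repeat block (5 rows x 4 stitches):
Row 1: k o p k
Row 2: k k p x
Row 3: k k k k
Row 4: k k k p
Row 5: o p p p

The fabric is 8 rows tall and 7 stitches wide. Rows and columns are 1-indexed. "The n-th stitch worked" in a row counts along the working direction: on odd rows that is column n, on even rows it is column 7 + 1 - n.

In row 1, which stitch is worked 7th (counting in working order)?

Row 1 uses chart row ((1-1) mod 5)+1 = 1. Row 1 is odd, so RS.
Chart row 1 tiled across columns 1-7: k o p k k o p
RS row: no reversal, no swap; stitch n worked = column n.
Counting 7 along the worked row gives p.

Stitch:
p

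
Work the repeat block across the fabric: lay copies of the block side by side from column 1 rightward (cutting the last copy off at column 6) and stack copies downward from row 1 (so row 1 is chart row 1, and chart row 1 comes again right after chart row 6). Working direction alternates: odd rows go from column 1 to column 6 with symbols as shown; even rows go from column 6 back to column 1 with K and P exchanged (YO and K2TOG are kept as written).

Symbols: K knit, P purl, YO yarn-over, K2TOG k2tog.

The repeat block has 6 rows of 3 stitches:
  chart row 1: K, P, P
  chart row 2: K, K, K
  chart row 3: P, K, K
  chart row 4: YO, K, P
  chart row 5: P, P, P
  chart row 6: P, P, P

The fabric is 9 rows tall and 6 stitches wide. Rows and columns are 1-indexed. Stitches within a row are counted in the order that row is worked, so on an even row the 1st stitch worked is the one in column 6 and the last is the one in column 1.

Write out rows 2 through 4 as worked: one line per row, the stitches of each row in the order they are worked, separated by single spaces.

Row 2: chart row 2, WS - tiled (columns 1-6): K K K K K K; work from column 6 back to 1 with K<->P swapped.
Row 3: chart row 3, RS - tile across columns 1-6 and work as-is.
Row 4: chart row 4, WS - tiled (columns 1-6): YO K P YO K P; work from column 6 back to 1 with K<->P swapped.

Result:
P P P P P P
P K K P K K
K P YO K P YO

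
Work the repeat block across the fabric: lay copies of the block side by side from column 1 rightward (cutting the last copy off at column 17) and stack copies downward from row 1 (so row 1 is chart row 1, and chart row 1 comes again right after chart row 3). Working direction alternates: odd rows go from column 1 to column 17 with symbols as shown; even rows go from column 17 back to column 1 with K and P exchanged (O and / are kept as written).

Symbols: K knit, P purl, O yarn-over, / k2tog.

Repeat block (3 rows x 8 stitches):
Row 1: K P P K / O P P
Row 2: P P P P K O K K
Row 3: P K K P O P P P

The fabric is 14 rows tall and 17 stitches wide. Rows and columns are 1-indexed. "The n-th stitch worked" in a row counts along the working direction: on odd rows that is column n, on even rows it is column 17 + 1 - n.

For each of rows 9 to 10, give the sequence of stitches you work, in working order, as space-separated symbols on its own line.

Row 9: chart row 3, RS - tile across columns 1-17 and work as-is.
Row 10: chart row 1, WS - tiled (columns 1-17): K P P K / O P P K P P K / O P P K; work from column 17 back to 1 with K<->P swapped.

Result:
P K K P O P P P P K K P O P P P P
P K K O / P K K P K K O / P K K P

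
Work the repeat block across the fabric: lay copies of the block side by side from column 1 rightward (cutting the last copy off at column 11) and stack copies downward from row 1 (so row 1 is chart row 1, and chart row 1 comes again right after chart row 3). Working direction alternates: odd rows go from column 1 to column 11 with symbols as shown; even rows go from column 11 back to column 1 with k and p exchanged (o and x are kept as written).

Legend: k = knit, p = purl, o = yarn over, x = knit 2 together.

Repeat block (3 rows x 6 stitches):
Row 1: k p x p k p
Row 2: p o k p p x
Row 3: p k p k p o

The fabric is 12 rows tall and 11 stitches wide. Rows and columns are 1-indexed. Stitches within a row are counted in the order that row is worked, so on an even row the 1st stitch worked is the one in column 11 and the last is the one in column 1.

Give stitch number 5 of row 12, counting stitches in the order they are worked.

Row 12 uses chart row ((12-1) mod 3)+1 = 3. Row 12 is even, so WS.
Chart row 3 tiled across columns 1-11: p k p k p o p k p k p
WS: work from column 11 back to column 1 (reverse the tiled row), swapping k<->p (o and x unchanged).
Row 12 as worked: k p k p k o k p k p k
Stitch 5 in working order -> k

== STITCH ==
k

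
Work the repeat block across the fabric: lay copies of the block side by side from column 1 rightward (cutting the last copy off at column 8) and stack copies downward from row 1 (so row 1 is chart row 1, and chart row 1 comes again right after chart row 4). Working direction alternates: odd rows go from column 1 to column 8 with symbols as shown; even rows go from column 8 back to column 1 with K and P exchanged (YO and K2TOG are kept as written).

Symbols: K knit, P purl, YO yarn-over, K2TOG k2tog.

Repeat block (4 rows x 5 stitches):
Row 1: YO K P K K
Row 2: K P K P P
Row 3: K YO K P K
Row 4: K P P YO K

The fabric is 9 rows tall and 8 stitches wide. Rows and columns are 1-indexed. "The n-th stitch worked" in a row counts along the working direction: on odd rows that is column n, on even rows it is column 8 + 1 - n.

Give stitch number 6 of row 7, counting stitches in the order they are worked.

Row 7: (7-1) mod 4 = 2, so use chart row 3. Odd row -> RS.
Chart row 3 tiled across columns 1-8: K YO K P K K YO K
RS row: no reversal, no swap; stitch n worked = column n.
The 6th stitch worked is K.

Stitch:
K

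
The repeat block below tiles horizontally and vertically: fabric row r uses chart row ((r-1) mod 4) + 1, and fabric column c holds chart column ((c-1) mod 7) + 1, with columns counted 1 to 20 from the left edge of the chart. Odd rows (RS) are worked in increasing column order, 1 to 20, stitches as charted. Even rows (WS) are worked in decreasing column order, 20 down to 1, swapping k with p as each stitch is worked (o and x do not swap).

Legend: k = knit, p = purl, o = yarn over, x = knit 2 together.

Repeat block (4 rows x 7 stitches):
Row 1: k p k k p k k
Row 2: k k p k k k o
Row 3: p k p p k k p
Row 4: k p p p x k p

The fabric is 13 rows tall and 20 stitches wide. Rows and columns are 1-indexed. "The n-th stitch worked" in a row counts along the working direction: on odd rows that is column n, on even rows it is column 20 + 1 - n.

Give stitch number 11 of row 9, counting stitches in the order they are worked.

For row 9: chart row = ((9-1) mod 4) + 1 = 1; this is a RS (odd) row.
Chart row 1 tiled across columns 1-20: k p k k p k k k p k k p k k k p k k p k
Right side: take the tiled row as-is (worked left to right from column 1).
The 11th stitch worked is k.

Result:
k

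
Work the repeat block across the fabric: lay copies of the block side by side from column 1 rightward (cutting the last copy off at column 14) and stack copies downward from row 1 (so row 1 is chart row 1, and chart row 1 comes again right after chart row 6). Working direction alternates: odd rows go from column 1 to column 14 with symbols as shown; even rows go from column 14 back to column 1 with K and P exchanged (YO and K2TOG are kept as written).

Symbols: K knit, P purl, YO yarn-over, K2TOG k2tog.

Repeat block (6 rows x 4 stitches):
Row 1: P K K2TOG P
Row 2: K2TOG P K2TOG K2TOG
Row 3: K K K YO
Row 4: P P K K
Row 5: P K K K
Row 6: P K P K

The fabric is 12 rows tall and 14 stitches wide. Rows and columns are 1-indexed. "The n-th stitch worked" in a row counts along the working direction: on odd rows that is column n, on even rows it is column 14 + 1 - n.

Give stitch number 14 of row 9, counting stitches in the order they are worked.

Row 9 uses chart row ((9-1) mod 6)+1 = 3. Row 9 is odd, so RS.
Chart row 3 tiled across columns 1-14: K K K YO K K K YO K K K YO K K
RS: work column 1 to column 14, symbols as charted — the tiled row is the row as worked.
Stitch 14 in working order -> K

Stitch:
K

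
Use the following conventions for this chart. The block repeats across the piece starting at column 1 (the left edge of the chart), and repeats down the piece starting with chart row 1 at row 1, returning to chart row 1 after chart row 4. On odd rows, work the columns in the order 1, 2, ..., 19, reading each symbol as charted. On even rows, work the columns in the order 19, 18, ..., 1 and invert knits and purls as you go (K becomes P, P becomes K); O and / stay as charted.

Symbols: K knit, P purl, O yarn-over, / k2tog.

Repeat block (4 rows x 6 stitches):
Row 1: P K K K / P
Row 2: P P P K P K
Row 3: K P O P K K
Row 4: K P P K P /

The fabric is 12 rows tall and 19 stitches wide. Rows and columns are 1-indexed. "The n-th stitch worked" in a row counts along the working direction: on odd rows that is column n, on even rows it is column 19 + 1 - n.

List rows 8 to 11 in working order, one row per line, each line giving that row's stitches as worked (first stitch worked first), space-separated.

Rows as worked:
P / K P K K P / K P K K P / K P K K P
P K K K / P P K K K / P P K K K / P P
K P K P K K K P K P K K K P K P K K K
K P O P K K K P O P K K K P O P K K K

Derivation:
Row 8: chart row 4, WS - tiled (columns 1-19): K P P K P / K P P K P / K P P K P / K; work from column 19 back to 1 with K<->P swapped.
Row 9: chart row 1, RS - tile across columns 1-19 and work as-is.
Row 10: chart row 2, WS - tiled (columns 1-19): P P P K P K P P P K P K P P P K P K P; work from column 19 back to 1 with K<->P swapped.
Row 11: chart row 3, RS - tile across columns 1-19 and work as-is.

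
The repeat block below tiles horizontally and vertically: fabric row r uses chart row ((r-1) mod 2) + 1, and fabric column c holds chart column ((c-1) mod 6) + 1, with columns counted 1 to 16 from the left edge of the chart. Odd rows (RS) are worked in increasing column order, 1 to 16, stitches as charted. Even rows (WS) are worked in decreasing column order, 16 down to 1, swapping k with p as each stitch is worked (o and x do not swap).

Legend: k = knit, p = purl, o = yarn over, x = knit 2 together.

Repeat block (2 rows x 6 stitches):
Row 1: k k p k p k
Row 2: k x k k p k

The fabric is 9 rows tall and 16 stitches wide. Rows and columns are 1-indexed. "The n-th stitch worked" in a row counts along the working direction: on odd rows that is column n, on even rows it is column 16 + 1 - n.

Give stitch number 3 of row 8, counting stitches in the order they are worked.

Row 8 uses chart row ((8-1) mod 2)+1 = 2. Row 8 is even, so WS.
Chart row 2 tiled across columns 1-16: k x k k p k k x k k p k k x k k
WS row: flip the tiled sequence (start at column 16) and apply k<->p; o and x stay.
Row 8 as worked: p p x p p k p p x p p k p p x p
Counting 3 along the worked row gives x.

Result:
x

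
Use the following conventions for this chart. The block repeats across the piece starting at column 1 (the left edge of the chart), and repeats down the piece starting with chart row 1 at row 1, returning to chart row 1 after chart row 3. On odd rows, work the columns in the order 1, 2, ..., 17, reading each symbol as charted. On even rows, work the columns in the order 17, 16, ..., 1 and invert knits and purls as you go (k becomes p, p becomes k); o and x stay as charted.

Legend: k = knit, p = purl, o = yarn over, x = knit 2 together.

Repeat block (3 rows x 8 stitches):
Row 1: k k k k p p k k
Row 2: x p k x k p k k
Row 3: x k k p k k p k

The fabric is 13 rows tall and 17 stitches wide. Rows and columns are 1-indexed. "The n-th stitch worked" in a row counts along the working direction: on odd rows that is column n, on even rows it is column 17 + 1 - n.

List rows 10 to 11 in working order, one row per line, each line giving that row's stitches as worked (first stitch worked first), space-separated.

Row 10: chart row 1, WS - tiled (columns 1-17): k k k k p p k k k k k k p p k k k; work from column 17 back to 1 with k<->p swapped.
Row 11: chart row 2, RS - tile across columns 1-17 and work as-is.

Result:
p p p k k p p p p p p k k p p p p
x p k x k p k k x p k x k p k k x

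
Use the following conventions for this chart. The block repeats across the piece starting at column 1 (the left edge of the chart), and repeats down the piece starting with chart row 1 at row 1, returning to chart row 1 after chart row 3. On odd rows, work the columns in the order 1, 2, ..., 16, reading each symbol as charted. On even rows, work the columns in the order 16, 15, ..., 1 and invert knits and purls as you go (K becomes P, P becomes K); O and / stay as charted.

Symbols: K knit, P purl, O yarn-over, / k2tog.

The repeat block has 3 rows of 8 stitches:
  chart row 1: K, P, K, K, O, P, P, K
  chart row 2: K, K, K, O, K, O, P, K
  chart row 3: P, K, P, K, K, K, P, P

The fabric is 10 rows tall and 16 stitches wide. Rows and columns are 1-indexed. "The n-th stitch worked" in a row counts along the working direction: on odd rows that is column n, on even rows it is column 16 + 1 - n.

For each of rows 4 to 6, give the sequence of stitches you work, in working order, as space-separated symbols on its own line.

== ROWS AS WORKED ==
P K K O P P K P P K K O P P K P
K K K O K O P K K K K O K O P K
K K P P P K P K K K P P P K P K

Derivation:
Row 4: chart row 1, WS - tiled (columns 1-16): K P K K O P P K K P K K O P P K; work from column 16 back to 1 with K<->P swapped.
Row 5: chart row 2, RS - tile across columns 1-16 and work as-is.
Row 6: chart row 3, WS - tiled (columns 1-16): P K P K K K P P P K P K K K P P; work from column 16 back to 1 with K<->P swapped.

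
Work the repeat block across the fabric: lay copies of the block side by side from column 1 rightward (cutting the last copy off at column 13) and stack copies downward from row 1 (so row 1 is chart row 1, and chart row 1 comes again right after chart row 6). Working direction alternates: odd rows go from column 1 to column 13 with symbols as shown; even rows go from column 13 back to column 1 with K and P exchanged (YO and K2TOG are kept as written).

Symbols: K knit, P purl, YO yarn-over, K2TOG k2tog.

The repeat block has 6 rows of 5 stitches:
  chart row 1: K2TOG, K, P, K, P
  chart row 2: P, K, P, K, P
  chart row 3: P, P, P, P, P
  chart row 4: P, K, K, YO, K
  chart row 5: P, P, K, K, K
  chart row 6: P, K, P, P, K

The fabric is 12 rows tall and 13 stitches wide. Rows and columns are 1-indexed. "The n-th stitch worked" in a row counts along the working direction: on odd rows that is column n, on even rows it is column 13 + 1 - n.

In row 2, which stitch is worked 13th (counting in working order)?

For row 2: chart row = ((2-1) mod 6) + 1 = 2; this is a WS (even) row.
Chart row 2 tiled across columns 1-13: P K P K P P K P K P P K P
WS: work from column 13 back to column 1 (reverse the tiled row), swapping K<->P (YO and K2TOG unchanged).
Row 2 as worked: K P K K P K P K K P K P K
Stitch 13 in working order -> K

== STITCH ==
K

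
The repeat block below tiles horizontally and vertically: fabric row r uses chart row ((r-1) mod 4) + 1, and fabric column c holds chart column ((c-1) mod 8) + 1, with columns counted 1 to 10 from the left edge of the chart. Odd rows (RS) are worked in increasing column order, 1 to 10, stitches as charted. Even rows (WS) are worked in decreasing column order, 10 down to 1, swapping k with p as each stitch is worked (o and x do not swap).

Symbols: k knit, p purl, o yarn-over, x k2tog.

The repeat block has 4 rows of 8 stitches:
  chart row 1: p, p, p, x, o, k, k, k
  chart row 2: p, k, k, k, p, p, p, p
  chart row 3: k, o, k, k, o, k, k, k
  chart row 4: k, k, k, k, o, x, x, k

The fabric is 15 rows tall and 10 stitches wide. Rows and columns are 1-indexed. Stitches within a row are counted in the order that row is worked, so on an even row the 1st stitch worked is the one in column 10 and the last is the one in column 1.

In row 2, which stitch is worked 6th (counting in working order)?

Row 2 uses chart row ((2-1) mod 4)+1 = 2. Row 2 is even, so WS.
Chart row 2 tiled across columns 1-10: p k k k p p p p p k
WS row: flip the tiled sequence (start at column 10) and apply k<->p; o and x stay.
Row 2 as worked: p k k k k k p p p k
Stitch 6 in working order -> k

== STITCH ==
k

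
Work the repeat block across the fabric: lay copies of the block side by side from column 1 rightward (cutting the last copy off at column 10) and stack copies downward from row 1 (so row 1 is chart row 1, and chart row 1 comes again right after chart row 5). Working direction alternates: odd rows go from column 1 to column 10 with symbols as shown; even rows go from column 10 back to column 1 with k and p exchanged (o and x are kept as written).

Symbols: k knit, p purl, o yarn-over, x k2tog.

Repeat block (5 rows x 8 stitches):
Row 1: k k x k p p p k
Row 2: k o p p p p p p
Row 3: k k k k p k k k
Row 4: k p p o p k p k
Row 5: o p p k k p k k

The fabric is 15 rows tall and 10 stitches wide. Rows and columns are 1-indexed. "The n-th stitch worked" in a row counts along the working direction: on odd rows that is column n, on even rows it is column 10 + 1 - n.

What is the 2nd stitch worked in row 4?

Result:
p

Derivation:
Row 4: (4-1) mod 5 = 3, so use chart row 4. Even row -> WS.
Chart row 4 tiled across columns 1-10: k p p o p k p k k p
WS row: flip the tiled sequence (start at column 10) and apply k<->p; o and x stay.
Row 4 as worked: k p p k p k o k k p
Counting 2 along the worked row gives p.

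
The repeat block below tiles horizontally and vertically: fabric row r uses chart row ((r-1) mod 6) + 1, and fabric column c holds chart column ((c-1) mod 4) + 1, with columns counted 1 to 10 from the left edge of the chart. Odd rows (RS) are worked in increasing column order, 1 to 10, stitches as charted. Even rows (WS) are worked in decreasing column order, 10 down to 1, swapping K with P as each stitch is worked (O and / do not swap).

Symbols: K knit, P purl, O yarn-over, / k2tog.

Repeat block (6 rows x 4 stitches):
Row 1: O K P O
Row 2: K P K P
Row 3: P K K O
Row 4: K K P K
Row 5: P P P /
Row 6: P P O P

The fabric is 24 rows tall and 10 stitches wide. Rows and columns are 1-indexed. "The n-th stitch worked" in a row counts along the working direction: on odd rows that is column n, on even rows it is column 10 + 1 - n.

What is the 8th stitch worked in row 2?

== STITCH ==
P

Derivation:
Row 2: (2-1) mod 6 = 1, so use chart row 2. Even row -> WS.
Chart row 2 tiled across columns 1-10: K P K P K P K P K P
Wrong side: read the tiled row from column 10 down to 1 and exchange K with P (leave O, /).
Row 2 as worked: K P K P K P K P K P
The 8th stitch worked is P.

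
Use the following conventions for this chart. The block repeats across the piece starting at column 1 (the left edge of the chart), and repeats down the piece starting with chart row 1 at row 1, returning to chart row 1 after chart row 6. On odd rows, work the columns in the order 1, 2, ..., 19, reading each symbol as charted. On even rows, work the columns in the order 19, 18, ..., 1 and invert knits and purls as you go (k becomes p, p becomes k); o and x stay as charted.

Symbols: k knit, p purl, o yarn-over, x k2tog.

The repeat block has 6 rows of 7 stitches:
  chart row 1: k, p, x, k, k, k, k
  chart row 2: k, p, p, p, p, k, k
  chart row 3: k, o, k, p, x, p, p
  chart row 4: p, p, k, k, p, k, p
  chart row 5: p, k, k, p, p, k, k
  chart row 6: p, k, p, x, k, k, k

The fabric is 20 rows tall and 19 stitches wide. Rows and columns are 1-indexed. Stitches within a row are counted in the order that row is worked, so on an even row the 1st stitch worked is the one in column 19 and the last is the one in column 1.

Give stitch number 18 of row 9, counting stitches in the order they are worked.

== STITCH ==
p

Derivation:
Row 9 uses chart row ((9-1) mod 6)+1 = 3. Row 9 is odd, so RS.
Chart row 3 tiled across columns 1-19: k o k p x p p k o k p x p p k o k p x
RS row: no reversal, no swap; stitch n worked = column n.
Counting 18 along the worked row gives p.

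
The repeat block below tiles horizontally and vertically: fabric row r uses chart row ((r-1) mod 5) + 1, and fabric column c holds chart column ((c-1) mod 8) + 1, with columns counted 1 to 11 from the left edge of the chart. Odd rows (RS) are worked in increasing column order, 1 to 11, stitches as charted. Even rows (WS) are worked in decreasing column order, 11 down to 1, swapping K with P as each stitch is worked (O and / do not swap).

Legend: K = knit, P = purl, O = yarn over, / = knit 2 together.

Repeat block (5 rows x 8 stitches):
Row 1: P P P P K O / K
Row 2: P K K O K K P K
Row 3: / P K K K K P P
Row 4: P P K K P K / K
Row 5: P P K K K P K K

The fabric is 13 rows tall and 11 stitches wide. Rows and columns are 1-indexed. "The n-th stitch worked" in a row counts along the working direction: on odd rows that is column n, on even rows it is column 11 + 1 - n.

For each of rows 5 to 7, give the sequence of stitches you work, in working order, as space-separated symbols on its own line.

Row 5: chart row 5, RS - tile across columns 1-11 and work as-is.
Row 6: chart row 1, WS - tiled (columns 1-11): P P P P K O / K P P P; work from column 11 back to 1 with K<->P swapped.
Row 7: chart row 2, RS - tile across columns 1-11 and work as-is.

Result:
P P K K K P K K P P K
K K K P / O P K K K K
P K K O K K P K P K K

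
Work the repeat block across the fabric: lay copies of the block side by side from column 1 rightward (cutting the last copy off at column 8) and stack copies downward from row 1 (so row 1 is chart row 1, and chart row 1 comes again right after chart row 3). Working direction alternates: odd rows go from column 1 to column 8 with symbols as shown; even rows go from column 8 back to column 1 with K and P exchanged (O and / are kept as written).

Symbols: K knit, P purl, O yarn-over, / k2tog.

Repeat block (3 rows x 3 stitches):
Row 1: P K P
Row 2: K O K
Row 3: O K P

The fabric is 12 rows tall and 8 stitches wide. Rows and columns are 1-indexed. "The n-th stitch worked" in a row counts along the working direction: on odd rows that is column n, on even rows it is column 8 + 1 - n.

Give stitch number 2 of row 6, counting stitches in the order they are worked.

Result:
O

Derivation:
Row 6 uses chart row ((6-1) mod 3)+1 = 3. Row 6 is even, so WS.
Chart row 3 tiled across columns 1-8: O K P O K P O K
Wrong side: read the tiled row from column 8 down to 1 and exchange K with P (leave O, /).
Row 6 as worked: P O K P O K P O
Counting 2 along the worked row gives O.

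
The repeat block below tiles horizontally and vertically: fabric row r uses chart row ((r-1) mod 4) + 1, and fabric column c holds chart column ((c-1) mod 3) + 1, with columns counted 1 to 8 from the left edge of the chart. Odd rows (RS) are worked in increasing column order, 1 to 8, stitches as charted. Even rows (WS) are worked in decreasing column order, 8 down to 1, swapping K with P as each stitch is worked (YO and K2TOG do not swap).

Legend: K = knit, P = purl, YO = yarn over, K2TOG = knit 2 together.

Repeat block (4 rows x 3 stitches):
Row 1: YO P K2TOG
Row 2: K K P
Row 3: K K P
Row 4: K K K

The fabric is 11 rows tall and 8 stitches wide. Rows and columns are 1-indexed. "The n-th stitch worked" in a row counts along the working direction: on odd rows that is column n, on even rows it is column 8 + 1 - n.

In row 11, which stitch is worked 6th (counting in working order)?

For row 11: chart row = ((11-1) mod 4) + 1 = 3; this is a RS (odd) row.
Chart row 3 tiled across columns 1-8: K K P K K P K K
RS row: no reversal, no swap; stitch n worked = column n.
The 6th stitch worked is P.

Result:
P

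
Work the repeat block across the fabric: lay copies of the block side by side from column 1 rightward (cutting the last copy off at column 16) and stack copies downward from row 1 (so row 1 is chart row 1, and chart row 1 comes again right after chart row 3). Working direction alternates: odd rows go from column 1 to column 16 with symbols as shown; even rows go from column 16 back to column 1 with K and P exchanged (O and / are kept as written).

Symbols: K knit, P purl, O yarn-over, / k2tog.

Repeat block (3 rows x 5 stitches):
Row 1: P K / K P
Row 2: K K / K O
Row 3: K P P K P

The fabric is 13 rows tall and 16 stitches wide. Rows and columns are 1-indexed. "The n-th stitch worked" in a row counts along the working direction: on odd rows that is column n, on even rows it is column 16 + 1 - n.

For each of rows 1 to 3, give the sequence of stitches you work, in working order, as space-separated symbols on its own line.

== ROWS AS WORKED ==
P K / K P P K / K P P K / K P P
P O P / P P O P / P P O P / P P
K P P K P K P P K P K P P K P K

Derivation:
Row 1: chart row 1, RS - tile across columns 1-16 and work as-is.
Row 2: chart row 2, WS - tiled (columns 1-16): K K / K O K K / K O K K / K O K; work from column 16 back to 1 with K<->P swapped.
Row 3: chart row 3, RS - tile across columns 1-16 and work as-is.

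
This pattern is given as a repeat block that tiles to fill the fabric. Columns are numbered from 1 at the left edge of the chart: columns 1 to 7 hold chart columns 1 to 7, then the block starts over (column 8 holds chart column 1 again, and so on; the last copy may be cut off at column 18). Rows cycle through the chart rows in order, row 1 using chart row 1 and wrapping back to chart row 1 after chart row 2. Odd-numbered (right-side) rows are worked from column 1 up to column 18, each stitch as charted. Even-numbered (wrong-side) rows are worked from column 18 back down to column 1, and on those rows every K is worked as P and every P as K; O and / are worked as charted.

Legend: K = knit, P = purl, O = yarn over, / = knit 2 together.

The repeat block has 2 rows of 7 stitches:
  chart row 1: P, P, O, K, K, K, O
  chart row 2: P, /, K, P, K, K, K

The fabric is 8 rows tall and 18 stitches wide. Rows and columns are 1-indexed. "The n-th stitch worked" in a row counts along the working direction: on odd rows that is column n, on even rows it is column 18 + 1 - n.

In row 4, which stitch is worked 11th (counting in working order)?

Stitch:
K

Derivation:
For row 4: chart row = ((4-1) mod 2) + 1 = 2; this is a WS (even) row.
Chart row 2 tiled across columns 1-18: P / K P K K K P / K P K K K P / K P
WS row: flip the tiled sequence (start at column 18) and apply K<->P; O and / stay.
Row 4 as worked: K P / K P P P K P / K P P P K P / K
Counting 11 along the worked row gives K.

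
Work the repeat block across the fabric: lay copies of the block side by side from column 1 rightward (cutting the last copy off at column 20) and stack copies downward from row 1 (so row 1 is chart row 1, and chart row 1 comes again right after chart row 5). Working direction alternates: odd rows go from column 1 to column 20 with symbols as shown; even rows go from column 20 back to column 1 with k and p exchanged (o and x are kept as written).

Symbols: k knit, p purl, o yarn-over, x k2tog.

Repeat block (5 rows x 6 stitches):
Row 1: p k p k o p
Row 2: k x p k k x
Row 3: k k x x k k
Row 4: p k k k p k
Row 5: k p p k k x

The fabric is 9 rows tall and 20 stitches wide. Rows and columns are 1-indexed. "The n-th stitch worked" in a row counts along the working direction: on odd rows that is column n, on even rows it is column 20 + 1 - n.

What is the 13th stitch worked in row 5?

Row 5 uses chart row ((5-1) mod 5)+1 = 5. Row 5 is odd, so RS.
Chart row 5 tiled across columns 1-20: k p p k k x k p p k k x k p p k k x k p
RS row: no reversal, no swap; stitch n worked = column n.
The 13th stitch worked is k.

Result:
k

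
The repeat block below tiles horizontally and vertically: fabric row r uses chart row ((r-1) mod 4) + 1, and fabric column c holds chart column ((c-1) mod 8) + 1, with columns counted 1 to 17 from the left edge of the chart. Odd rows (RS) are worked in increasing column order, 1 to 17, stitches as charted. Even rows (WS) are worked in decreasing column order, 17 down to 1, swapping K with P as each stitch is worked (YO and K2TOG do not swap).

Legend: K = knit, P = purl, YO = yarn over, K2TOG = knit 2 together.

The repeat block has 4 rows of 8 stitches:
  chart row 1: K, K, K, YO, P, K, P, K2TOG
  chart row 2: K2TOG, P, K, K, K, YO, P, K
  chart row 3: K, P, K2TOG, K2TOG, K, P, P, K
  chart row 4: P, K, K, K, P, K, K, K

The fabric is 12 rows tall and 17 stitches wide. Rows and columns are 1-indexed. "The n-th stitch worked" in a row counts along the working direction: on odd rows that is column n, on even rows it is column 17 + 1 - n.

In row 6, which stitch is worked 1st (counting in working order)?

Row 6 uses chart row ((6-1) mod 4)+1 = 2. Row 6 is even, so WS.
Chart row 2 tiled across columns 1-17: K2TOG P K K K YO P K K2TOG P K K K YO P K K2TOG
WS: work from column 17 back to column 1 (reverse the tiled row), swapping K<->P (YO and K2TOG unchanged).
Row 6 as worked: K2TOG P K YO P P P K K2TOG P K YO P P P K K2TOG
The 1st stitch worked is K2TOG.

== STITCH ==
K2TOG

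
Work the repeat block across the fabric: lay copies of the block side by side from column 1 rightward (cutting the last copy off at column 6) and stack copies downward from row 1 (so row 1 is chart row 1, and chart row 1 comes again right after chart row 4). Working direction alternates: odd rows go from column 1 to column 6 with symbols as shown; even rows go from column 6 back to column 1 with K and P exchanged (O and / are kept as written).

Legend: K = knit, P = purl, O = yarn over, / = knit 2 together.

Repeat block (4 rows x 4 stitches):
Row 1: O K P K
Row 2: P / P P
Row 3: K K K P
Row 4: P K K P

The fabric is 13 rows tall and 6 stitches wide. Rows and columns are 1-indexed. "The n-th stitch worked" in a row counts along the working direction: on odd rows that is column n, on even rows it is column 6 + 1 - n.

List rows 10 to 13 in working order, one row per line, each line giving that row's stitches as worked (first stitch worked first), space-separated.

Rows as worked:
/ K K K / K
K K K P K K
P K K P P K
O K P K O K

Derivation:
Row 10: chart row 2, WS - tiled (columns 1-6): P / P P P /; work from column 6 back to 1 with K<->P swapped.
Row 11: chart row 3, RS - tile across columns 1-6 and work as-is.
Row 12: chart row 4, WS - tiled (columns 1-6): P K K P P K; work from column 6 back to 1 with K<->P swapped.
Row 13: chart row 1, RS - tile across columns 1-6 and work as-is.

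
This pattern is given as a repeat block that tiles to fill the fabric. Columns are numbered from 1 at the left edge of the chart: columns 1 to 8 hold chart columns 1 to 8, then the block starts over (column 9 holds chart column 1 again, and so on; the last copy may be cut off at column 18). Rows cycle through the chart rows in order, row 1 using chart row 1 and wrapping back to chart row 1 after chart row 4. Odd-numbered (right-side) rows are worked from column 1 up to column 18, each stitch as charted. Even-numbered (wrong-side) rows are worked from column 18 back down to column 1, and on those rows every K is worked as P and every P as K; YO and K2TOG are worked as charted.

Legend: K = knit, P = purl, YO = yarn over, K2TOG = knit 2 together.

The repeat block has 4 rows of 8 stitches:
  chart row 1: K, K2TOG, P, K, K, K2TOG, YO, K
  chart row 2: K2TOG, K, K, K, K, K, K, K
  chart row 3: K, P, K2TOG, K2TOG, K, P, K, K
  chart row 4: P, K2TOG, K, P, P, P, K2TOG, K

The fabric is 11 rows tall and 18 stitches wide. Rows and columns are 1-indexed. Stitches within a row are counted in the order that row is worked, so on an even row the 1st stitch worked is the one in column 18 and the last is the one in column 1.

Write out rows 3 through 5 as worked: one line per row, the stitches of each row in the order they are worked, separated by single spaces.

Rows as worked:
K P K2TOG K2TOG K P K K K P K2TOG K2TOG K P K K K P
K2TOG K P K2TOG K K K P K2TOG K P K2TOG K K K P K2TOG K
K K2TOG P K K K2TOG YO K K K2TOG P K K K2TOG YO K K K2TOG

Derivation:
Row 3: chart row 3, RS - tile across columns 1-18 and work as-is.
Row 4: chart row 4, WS - tiled (columns 1-18): P K2TOG K P P P K2TOG K P K2TOG K P P P K2TOG K P K2TOG; work from column 18 back to 1 with K<->P swapped.
Row 5: chart row 1, RS - tile across columns 1-18 and work as-is.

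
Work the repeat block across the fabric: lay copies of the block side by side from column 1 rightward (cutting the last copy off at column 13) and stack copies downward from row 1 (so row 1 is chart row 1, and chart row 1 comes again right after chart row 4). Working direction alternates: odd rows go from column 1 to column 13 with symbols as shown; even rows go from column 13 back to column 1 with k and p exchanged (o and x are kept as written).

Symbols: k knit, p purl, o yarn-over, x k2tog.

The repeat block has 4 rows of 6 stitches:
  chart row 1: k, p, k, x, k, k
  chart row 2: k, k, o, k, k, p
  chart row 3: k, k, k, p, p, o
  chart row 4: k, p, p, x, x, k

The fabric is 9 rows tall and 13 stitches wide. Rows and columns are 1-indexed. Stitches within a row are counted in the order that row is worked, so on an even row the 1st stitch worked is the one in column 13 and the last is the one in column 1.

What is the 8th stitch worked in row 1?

Row 1 uses chart row ((1-1) mod 4)+1 = 1. Row 1 is odd, so RS.
Chart row 1 tiled across columns 1-13: k p k x k k k p k x k k k
Right side: take the tiled row as-is (worked left to right from column 1).
The 8th stitch worked is p.

Result:
p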